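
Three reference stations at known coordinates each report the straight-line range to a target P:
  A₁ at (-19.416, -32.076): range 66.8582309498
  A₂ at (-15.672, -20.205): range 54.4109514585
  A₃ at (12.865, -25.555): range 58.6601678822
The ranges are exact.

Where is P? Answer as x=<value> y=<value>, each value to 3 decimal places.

eq1: (x + 19.416)² + (y + 32.076)² = 66.8582309498²
eq2: (x + 15.672)² + (y + 20.205)² = 54.4109514585²
eq3: (x − 12.865)² + (y + 25.555)² = 58.6601678822²
eq3−eq1, eq3−eq2 (x²,y² cancel):
  -64.562·x − 13.042·y = -441.723168
  -57.074·x + 10.700·y = 315.751016
det = -64.562·10.700 − -13.042·-57.074 = -1435.172508
x = (-441.723168·10.700 − -13.042·315.751016) / -1435.172508 = 0.423930
y = (-64.562·315.751016 − -441.723168·-57.074) / -1435.172508 = 31.770693

x=0.424 y=31.771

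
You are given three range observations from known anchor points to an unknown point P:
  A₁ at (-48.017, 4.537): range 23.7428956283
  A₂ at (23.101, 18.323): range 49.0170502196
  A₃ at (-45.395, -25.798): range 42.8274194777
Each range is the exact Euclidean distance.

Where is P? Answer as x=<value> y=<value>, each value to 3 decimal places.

x=-25.525 y=12.141

eq1: (x + 48.017)² + (y − 4.537)² = 23.7428956283²
eq2: (x − 23.101)² + (y − 18.323)² = 49.0170502196²
eq3: (x + 45.395)² + (y + 25.798)² = 42.8274194777²
eq3−eq2, eq3−eq1 (x²,y² cancel):
  136.992·x + 88.242·y = -2425.337652
  -5.244·x + 60.670·y = 870.436595
det = 136.992·60.670 − 88.242·-5.244 = 8774.045688
x = (-2425.337652·60.670 − 88.242·870.436595) / 8774.045688 = -25.524634
y = (136.992·870.436595 − -2425.337652·-5.244) / 8774.045688 = 12.140851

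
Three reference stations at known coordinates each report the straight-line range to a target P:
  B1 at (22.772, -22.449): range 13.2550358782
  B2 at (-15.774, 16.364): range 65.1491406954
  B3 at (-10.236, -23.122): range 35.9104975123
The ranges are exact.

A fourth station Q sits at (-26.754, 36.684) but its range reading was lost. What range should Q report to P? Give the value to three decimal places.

88.055

eq1: (x − 22.772)² + (y + 22.449)² = 13.2550358782²
eq2: (x + 15.774)² + (y − 16.364)² = 65.1491406954²
eq3: (x + 10.236)² + (y + 23.122)² = 35.9104975123²
eq3−eq1, eq3−eq2 (x²,y² cancel):
  66.016·x + 1.346·y = 1496.986860
  -11.076·x + 78.972·y = -3077.649710
det = 66.016·78.972 − 1.346·-11.076 = 5228.323848
x = (1496.986860·78.972 − 1.346·-3077.649710) / 5228.323848 = 23.403784
y = (66.016·-3077.649710 − 1496.986860·-11.076) / 5228.323848 = -35.688971
|P − Q| = √((23.403784 − -26.754)² + (-35.688971 − 36.684)²) = 88.054814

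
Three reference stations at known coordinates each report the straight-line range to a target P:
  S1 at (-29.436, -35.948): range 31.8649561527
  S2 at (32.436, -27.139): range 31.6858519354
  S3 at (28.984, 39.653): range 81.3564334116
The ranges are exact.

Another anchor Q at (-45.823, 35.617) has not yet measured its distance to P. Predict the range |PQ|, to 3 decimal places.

87.371

eq1: (x + 29.436)² + (y + 35.948)² = 31.8649561527²
eq2: (x − 32.436)² + (y + 27.139)² = 31.6858519354²
eq3: (x − 28.984)² + (y − 39.653)² = 81.3564334116²
eq1−eq3, eq1−eq2 (x²,y² cancel):
  116.840·x + 151.202·y = -5349.797962
  123.744·x + 17.618·y = -358.735165
det = 116.840·17.618 − 151.202·123.744 = -16651.853168
x = (-5349.797962·17.618 − 151.202·-358.735165) / -16651.853168 = 2.402812
y = (116.840·-358.735165 − -5349.797962·123.744) / -16651.853168 = -37.238545
|P − Q| = √((2.402812 − -45.823)² + (-37.238545 − 35.617)²) = 87.370815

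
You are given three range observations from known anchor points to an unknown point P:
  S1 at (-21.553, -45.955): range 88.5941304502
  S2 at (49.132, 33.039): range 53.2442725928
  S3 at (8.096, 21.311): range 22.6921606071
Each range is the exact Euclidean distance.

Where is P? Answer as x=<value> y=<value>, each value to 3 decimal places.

x=-3.545 y=40.790

eq1: (x + 21.553)² + (y + 45.955)² = 88.5941304502²
eq2: (x − 49.132)² + (y − 33.039)² = 53.2442725928²
eq3: (x − 8.096)² + (y − 21.311)² = 22.6921606071²
eq1−eq3, eq1−eq2 (x²,y² cancel):
  59.298·x + 134.532·y = 5277.295900
  141.370·x + 157.988·y = 5943.102497
det = 59.298·157.988 − 134.532·141.370 = -9650.416416
x = (5277.295900·157.988 − 134.532·5943.102497) / -9650.416416 = -3.545128
y = (59.298·5943.102497 − 5277.295900·141.370) / -9650.416416 = 40.789663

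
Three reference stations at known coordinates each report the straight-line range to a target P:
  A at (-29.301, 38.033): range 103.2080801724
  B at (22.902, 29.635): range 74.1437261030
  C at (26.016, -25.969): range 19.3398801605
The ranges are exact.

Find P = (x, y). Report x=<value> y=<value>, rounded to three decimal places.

x=33.695 y=-43.719

eq1: (x + 29.301)² + (y − 38.033)² = 103.2080801724²
eq2: (x − 22.902)² + (y − 29.635)² = 74.1437261030²
eq3: (x − 26.016)² + (y + 25.969)² = 19.3398801605²
eq3−eq2, eq3−eq1 (x²,y² cancel):
  -6.228·x + 111.208·y = -5071.747544
  -110.634·x + 128.004·y = -9324.040375
det = -6.228·128.004 − 111.208·-110.634 = 11506.176960
x = (-5071.747544·128.004 − 111.208·-9324.040375) / 11506.176960 = 33.695285
y = (-6.228·-9324.040375 − -5071.747544·-110.634) / 11506.176960 = -43.718917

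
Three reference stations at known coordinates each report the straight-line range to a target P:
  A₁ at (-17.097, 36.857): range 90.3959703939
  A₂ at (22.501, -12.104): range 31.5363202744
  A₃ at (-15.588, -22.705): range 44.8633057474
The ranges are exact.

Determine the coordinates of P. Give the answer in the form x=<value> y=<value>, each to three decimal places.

eq1: (x + 17.097)² + (y − 36.857)² = 90.3959703939²
eq2: (x − 22.501)² + (y + 12.104)² = 31.5363202744²
eq3: (x + 15.588)² + (y + 22.705)² = 44.8633057474²
eq3−eq2, eq3−eq1 (x²,y² cancel):
  76.178·x + 21.202·y = 912.475754
  -3.018·x + 119.124·y = -5266.472172
det = 76.178·119.124 − 21.202·-3.018 = 9138.615708
x = (912.475754·119.124 − 21.202·-5266.472172) / 9138.615708 = 24.112788
y = (76.178·-5266.472172 − 912.475754·-3.018) / 9138.615708 = -43.599105

x=24.113 y=-43.599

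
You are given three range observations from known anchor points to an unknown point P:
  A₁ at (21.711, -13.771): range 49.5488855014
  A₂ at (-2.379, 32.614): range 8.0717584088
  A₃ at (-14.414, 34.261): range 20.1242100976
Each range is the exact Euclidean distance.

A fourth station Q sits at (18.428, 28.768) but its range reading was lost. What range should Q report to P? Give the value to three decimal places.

13.470

eq1: (x − 21.711)² + (y + 13.771)² = 49.5488855014²
eq2: (x + 2.379)² + (y − 32.614)² = 8.0717584088²
eq3: (x + 14.414)² + (y − 34.261)² = 20.1242100976²
eq3−eq1, eq3−eq2 (x²,y² cancel):
  72.250·x − 96.064·y = -2770.679777
  24.070·x − 3.294·y = 27.583668
det = 72.250·-3.294 − -96.064·24.070 = 2074.268980
x = (-2770.679777·-3.294 − -96.064·27.583668) / 2074.268980 = 5.677382
y = (72.250·27.583668 − -2770.679777·24.070) / 2074.268980 = 33.111994
|P − Q| = √((5.677382 − 18.428)² + (33.111994 − 28.768)²) = 13.470284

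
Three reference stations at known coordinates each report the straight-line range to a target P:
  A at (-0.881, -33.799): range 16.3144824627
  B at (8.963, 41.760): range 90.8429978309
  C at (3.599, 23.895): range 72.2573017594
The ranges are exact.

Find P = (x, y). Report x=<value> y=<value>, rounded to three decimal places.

eq1: (x + 0.881)² + (y + 33.799)² = 16.3144824627²
eq2: (x − 8.963)² + (y − 41.760)² = 90.8429978309²
eq3: (x − 3.599)² + (y − 23.895)² = 72.2573017594²
eq3−eq1, eq3−eq2 (x²,y² cancel):
  -8.960·x − 115.388·y = 5514.180056
  10.728·x + 35.730·y = -1791.023454
det = -8.960·35.730 − -115.388·10.728 = 917.741664
x = (5514.180056·35.730 − -115.388·-1791.023454) / 917.741664 = -10.505092
y = (-8.960·-1791.023454 − 5514.180056·10.728) / 917.741664 = -46.972427

x=-10.505 y=-46.972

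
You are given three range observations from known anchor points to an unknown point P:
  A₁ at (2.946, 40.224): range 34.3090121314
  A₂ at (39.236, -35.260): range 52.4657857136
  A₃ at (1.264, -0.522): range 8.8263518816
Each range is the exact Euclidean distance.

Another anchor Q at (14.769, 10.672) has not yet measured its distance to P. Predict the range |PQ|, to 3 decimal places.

8.957

eq1: (x − 2.946)² + (y − 40.224)² = 34.3090121314²
eq2: (x − 39.236)² + (y + 35.260)² = 52.4657857136²
eq3: (x − 1.264)² + (y + 0.522)² = 8.8263518816²
eq3−eq1, eq3−eq2 (x²,y² cancel):
  3.364·x + 81.492·y = 525.575086
  75.944·x − 69.476·y = 106.106933
det = 3.364·-69.476 − 81.492·75.944 = -6422.545712
x = (525.575086·-69.476 − 81.492·106.106933) / -6422.545712 = 7.031748
y = (3.364·106.106933 − 525.575086·75.944) / -6422.545712 = 6.159136
|P − Q| = √((7.031748 − 14.769)² + (6.159136 − 10.672)²) = 8.957177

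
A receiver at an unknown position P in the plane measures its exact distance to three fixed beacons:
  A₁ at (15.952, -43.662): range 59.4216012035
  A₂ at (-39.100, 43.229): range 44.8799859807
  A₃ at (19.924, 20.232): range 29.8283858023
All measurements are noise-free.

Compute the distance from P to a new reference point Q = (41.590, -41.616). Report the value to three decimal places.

72.208

eq1: (x − 15.952)² + (y + 43.662)² = 59.4216012035²
eq2: (x + 39.100)² + (y − 43.229)² = 44.8799859807²
eq3: (x − 19.924)² + (y − 20.232)² = 29.8283858023²
eq3−eq1, eq3−eq2 (x²,y² cancel):
  -7.944·x − 127.788·y = -1286.657142
  -118.048·x + 45.994·y = 1466.776299
det = -7.944·45.994 − -127.788·-118.048 = -15450.494160
x = (-1286.657142·45.994 − -127.788·1466.776299) / -15450.494160 = -8.301217
y = (-7.944·1466.776299 − -1286.657142·-118.048) / -15450.494160 = 10.584734
|P − Q| = √((-8.301217 − 41.590)² + (10.584734 − -41.616)²) = 72.208380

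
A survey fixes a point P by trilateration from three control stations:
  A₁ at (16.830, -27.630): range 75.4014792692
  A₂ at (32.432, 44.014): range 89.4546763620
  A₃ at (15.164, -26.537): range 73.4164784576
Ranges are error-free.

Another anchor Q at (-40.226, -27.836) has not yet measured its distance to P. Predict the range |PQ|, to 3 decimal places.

37.192

eq1: (x − 16.830)² + (y + 27.630)² = 75.4014792692²
eq2: (x − 32.432)² + (y − 44.014)² = 89.4546763620²
eq3: (x − 15.164)² + (y + 26.537)² = 73.4164784576²
eq3−eq2, eq3−eq1 (x²,y² cancel):
  34.536·x + 141.102·y = -557.252259
  3.332·x − 2.186·y = -182.897232
det = 34.536·-2.186 − 141.102·3.332 = -545.647560
x = (-557.252259·-2.186 − 141.102·-182.897232) / -545.647560 = -49.528891
y = (34.536·-182.897232 − -557.252259·3.332) / -545.647560 = 8.173361
|P − Q| = √((-49.528891 − -40.226)² + (8.173361 − -27.836)²) = 37.191637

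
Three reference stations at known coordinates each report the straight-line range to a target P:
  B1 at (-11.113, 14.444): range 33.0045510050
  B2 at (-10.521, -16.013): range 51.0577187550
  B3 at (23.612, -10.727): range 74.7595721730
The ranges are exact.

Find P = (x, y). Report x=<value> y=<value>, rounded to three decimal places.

eq1: (x + 11.113)² + (y − 14.444)² = 33.0045510050²
eq2: (x + 10.521)² + (y + 16.013)² = 51.0577187550²
eq3: (x − 23.612)² + (y + 10.727)² = 74.7595721730²
eq2−eq1, eq2−eq3 (x²,y² cancel):
  -1.184·x + 60.914·y = 1482.610552
  68.266·x + 10.572·y = -2676.615524
det = -1.184·10.572 − 60.914·68.266 = -4170.872372
x = (1482.610552·10.572 − 60.914·-2676.615524) / -4170.872372 = -42.848954
y = (-1.184·-2676.615524 − 1482.610552·68.266) / -4170.872372 = 23.506540

x=-42.849 y=23.507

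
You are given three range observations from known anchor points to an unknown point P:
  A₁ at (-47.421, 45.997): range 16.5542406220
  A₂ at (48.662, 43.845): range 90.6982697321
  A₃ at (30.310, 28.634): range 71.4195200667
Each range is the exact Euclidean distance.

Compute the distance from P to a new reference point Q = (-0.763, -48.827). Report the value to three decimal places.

eq1: (x + 47.421)² + (y − 45.997)² = 16.5542406220²
eq2: (x − 48.662)² + (y − 43.845)² = 90.6982697321²
eq3: (x − 30.310)² + (y − 28.634)² = 71.4195200667²
eq3−eq1, eq3−eq2 (x²,y² cancel):
  -155.462·x + 34.726·y = 7452.578158
  36.704·x + 30.422·y = -573.656073
det = -155.462·30.422 − 34.726·36.704 = -6004.048068
x = (7452.578158·30.422 − 34.726·-573.656073) / -6004.048068 = -41.079470
y = (-155.462·-573.656073 − 7452.578158·36.704) / -6004.048068 = 30.705568
|P − Q| = √((-41.079470 − -0.763)² + (30.705568 − -48.827)²) = 89.167523

89.168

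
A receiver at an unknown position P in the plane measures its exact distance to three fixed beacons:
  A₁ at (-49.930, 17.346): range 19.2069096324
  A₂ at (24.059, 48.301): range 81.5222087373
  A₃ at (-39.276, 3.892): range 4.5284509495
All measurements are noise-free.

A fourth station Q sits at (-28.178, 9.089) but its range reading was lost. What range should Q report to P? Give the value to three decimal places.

eq1: (x + 49.930)² + (y − 17.346)² = 19.2069096324²
eq2: (x − 24.059)² + (y − 48.301)² = 81.5222087373²
eq3: (x + 39.276)² + (y − 3.892)² = 4.5284509495²
eq3−eq2, eq3−eq1 (x²,y² cancel):
  126.670·x + 88.818·y = -5271.293407
  -21.308·x + 26.908·y = 887.738266
det = 126.670·26.908 − 88.818·-21.308 = 5300.970304
x = (-5271.293407·26.908 − 88.818·887.738266) / 5300.970304 = -41.631454
y = (126.670·887.738266 − -5271.293407·-21.308) / 5300.970304 = 0.024351
|P − Q| = √((-41.631454 − -28.178)² + (0.024351 − 9.089)²) = 16.222308

16.222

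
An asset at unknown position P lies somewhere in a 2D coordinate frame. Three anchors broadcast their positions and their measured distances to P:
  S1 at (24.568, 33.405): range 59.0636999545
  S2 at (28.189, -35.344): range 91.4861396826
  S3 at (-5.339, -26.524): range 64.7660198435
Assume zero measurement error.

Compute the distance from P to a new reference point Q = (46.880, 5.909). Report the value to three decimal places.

eq1: (x − 24.568)² + (y − 33.405)² = 59.0636999545²
eq2: (x − 28.189)² + (y + 35.344)² = 91.4861396826²
eq3: (x + 5.339)² + (y + 26.524)² = 64.7660198435²
eq3−eq1, eq3−eq2 (x²,y² cancel):
  59.814·x + 119.858·y = 1693.569826
  67.056·x − 17.640·y = -2863.285868
det = 59.814·-17.640 − 119.858·67.056 = -9092.317008
x = (1693.569826·-17.640 − 119.858·-2863.285868) / -9092.317008 = -34.459109
y = (59.814·-2863.285868 − 1693.569826·67.056) / -9092.317008 = 31.326294
|P − Q| = √((-34.459109 − 46.880)² + (31.326294 − 5.909)²) = 85.217895

85.218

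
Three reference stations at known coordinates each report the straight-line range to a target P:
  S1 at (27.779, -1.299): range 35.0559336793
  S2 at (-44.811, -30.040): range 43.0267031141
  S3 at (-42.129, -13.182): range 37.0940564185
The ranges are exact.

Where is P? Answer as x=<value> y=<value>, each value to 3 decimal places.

x=-5.038 y=-13.627

eq1: (x − 27.779)² + (y + 1.299)² = 35.0559336793²
eq2: (x + 44.811)² + (y + 30.040)² = 43.0267031141²
eq3: (x + 42.129)² + (y + 13.182)² = 37.0940564185²
eq2−eq1, eq2−eq3 (x²,y² cancel):
  145.180·x + 57.482·y = -1514.688384
  5.364·x + 33.716·y = -486.481397
det = 145.180·33.716 − 57.482·5.364 = 4586.555432
x = (-1514.688384·33.716 − 57.482·-486.481397) / 4586.555432 = -5.037617
y = (145.180·-486.481397 − -1514.688384·5.364) / 4586.555432 = -13.627347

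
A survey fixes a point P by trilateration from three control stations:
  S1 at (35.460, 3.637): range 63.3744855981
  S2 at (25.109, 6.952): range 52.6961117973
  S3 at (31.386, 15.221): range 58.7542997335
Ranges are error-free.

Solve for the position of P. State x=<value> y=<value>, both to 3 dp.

x=-27.302 y=12.428

eq1: (x − 35.460)² + (y − 3.637)² = 63.3744855981²
eq2: (x − 25.109)² + (y − 6.952)² = 52.6961117973²
eq3: (x − 31.386)² + (y − 15.221)² = 58.7542997335²
eq2−eq1, eq2−eq3 (x²,y² cancel):
  20.702·x − 6.630·y = -647.598042
  12.554·x + 16.538·y = -137.219887
det = 20.702·16.538 − -6.630·12.554 = 425.602696
x = (-647.598042·16.538 − -6.630·-137.219887) / 425.602696 = -27.301858
y = (20.702·-137.219887 − -647.598042·12.554) / 425.602696 = 12.427599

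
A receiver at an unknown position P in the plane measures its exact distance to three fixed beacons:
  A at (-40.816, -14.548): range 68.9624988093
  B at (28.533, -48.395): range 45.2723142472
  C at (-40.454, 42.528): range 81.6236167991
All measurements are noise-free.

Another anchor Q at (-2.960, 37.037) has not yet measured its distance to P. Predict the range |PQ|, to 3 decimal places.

eq1: (x + 40.816)² + (y + 14.548)² = 68.9624988093²
eq2: (x − 28.533)² + (y + 48.395)² = 45.2723142472²
eq3: (x + 40.454)² + (y − 42.528)² = 81.6236167991²
eq2−eq1, eq2−eq3 (x²,y² cancel):
  -138.698·x + 67.694·y = -3984.861759
  -137.974·x + 181.846·y = -4323.883596
det = -138.698·181.846 − 67.694·-137.974 = -15881.664552
x = (-3984.861759·181.846 − 67.694·-4323.883596) / -15881.664552 = 27.196784
y = (-138.698·-4323.883596 − -3984.861759·-137.974) / -15881.664552 = -3.142409
|P − Q| = √((27.196784 − -2.960)² + (-3.142409 − 37.037)²) = 50.237601

50.238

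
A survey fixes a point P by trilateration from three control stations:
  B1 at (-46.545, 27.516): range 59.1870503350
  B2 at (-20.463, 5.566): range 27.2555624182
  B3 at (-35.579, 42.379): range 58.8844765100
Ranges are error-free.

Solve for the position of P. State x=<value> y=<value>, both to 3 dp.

eq1: (x + 46.545)² + (y − 27.516)² = 59.1870503350²
eq2: (x + 20.463)² + (y − 5.566)² = 27.2555624182²
eq3: (x + 35.579)² + (y − 42.379)² = 58.8844765100²
eq3−eq2, eq3−eq1 (x²,y² cancel):
  30.232·x − 73.626·y = 112.385734
  -21.932·x − 29.726·y = -174.002954
det = 30.232·-29.726 − -73.626·-21.932 = -2513.441864
x = (112.385734·-29.726 − -73.626·-174.002954) / -2513.441864 = 6.426216
y = (30.232·-174.002954 − 112.385734·-21.932) / -2513.441864 = 1.112265

x=6.426 y=1.112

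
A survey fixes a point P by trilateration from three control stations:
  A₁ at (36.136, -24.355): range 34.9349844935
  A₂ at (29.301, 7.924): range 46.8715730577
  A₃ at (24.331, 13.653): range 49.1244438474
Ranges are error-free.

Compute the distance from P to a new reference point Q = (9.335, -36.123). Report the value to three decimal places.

eq1: (x − 36.136)² + (y + 24.355)² = 34.9349844935²
eq2: (x − 29.301)² + (y − 7.924)² = 46.8715730577²
eq3: (x − 24.331)² + (y − 13.653)² = 49.1244438474²
eq3−eq2, eq3−eq1 (x²,y² cancel):
  9.940·x − 11.458·y = 359.203029
  23.610·x − 76.016·y = 2313.332393
det = 9.940·-76.016 − -11.458·23.610 = -485.075660
x = (359.203029·-76.016 − -11.458·2313.332393) / -485.075660 = 1.647196
y = (9.940·2313.332393 − 359.203029·23.610) / -485.075660 = -29.920570
|P − Q| = √((1.647196 − 9.335)² + (-29.920570 − -36.123)²) = 9.877877

9.878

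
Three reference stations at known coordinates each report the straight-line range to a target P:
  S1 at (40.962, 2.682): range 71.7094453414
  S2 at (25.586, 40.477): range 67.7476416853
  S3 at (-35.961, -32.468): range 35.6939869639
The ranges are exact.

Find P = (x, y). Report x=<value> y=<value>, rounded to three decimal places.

eq1: (x − 40.962)² + (y − 2.682)² = 71.7094453414²
eq2: (x − 25.586)² + (y − 40.477)² = 67.7476416853²
eq3: (x + 35.961)² + (y + 32.468)² = 35.6939869639²
eq2−eq1, eq2−eq3 (x²,y² cancel):
  30.752·x − 75.590·y = -1160.453954
  -123.094·x − 145.890·y = 3370.015869
det = 30.752·-145.890 − -75.590·-123.094 = -13791.084740
x = (-1160.453954·-145.890 − -75.590·3370.015869) / -13791.084740 = -30.747264
y = (30.752·3370.015869 − -1160.453954·-123.094) / -13791.084740 = 2.843155

x=-30.747 y=2.843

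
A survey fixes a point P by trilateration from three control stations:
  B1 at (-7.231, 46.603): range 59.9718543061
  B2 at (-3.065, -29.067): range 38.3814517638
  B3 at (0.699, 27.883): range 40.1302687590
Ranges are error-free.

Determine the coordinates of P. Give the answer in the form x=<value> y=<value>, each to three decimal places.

x=25.623 y=-3.569

eq1: (x + 7.231)² + (y − 46.603)² = 59.9718543061²
eq2: (x + 3.065)² + (y + 29.067)² = 38.3814517638²
eq3: (x − 0.699)² + (y − 27.883)² = 40.1302687590²
eq2−eq3, eq2−eq1 (x²,y² cancel):
  7.528·x + 113.900·y = -213.637055
  -8.332·x + 151.340·y = -753.645213
det = 7.528·151.340 − 113.900·-8.332 = 2088.302320
x = (-213.637055·151.340 − 113.900·-753.645213) / 2088.302320 = 25.622898
y = (7.528·-753.645213 − -213.637055·-8.332) / 2088.302320 = -3.569150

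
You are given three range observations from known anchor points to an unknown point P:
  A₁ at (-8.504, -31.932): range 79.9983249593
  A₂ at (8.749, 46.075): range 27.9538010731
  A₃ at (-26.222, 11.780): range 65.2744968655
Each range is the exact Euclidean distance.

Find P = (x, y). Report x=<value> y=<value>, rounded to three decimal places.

eq1: (x + 8.504)² + (y + 31.932)² = 79.9983249593²
eq2: (x − 8.749)² + (y − 46.075)² = 27.9538010731²
eq3: (x + 26.222)² + (y − 11.780)² = 65.2744968655²
eq3−eq2, eq3−eq1 (x²,y² cancel):
  69.942·x + 68.590·y = 4852.433889
  35.436·x − 87.424·y = -1873.363099
det = 69.942·-87.424 − 68.590·35.436 = -8545.164648
x = (4852.433889·-87.424 − 68.590·-1873.363099) / -8545.164648 = 34.607315
y = (69.942·-1873.363099 − 4852.433889·35.436) / -8545.164648 = 35.456029

x=34.607 y=35.456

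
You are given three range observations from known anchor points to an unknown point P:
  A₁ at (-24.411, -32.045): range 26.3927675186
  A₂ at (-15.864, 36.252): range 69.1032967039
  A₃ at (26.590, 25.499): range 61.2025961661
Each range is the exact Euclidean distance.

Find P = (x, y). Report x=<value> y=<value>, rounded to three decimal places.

x=1.938 y=-30.519

eq1: (x + 24.411)² + (y + 32.045)² = 26.3927675186²
eq2: (x + 15.864)² + (y − 36.252)² = 69.1032967039²
eq3: (x − 26.590)² + (y − 25.499)² = 61.2025961661²
eq3−eq2, eq3−eq1 (x²,y² cancel):
  -84.908·x + 21.506·y = -820.860939
  -102.002·x − 115.088·y = 3314.731445
det = -84.908·-115.088 − 21.506·-102.002 = 11965.546916
x = (-820.860939·-115.088 − 21.506·3314.731445) / 11965.546916 = 1.937616
y = (-84.908·3314.731445 − -820.860939·-102.002) / 11965.546916 = -30.519012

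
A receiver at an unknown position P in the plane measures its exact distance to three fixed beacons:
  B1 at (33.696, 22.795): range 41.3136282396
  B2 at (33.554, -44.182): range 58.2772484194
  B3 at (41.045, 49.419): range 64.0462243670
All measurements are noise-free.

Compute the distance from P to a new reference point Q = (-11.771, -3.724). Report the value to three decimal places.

11.322

eq1: (x − 33.696)² + (y − 22.795)² = 41.3136282396²
eq2: (x − 33.554)² + (y + 44.182)² = 58.2772484194²
eq3: (x − 41.045)² + (y − 49.419)² = 64.0462243670²
eq2−eq3, eq2−eq1 (x²,y² cancel):
  14.982·x + 187.202·y = 343.328374
  0.284·x + 133.954·y = 266.534206
det = 14.982·133.954 − 187.202·0.284 = 1953.733460
x = (343.328374·133.954 − 187.202·266.534206) / 1953.733460 = -1.999007
y = (14.982·266.534206 − 343.328374·0.284) / 1953.733460 = 1.993982
|P − Q| = √((-1.999007 − -11.771)² + (1.993982 − -3.724)²) = 11.321977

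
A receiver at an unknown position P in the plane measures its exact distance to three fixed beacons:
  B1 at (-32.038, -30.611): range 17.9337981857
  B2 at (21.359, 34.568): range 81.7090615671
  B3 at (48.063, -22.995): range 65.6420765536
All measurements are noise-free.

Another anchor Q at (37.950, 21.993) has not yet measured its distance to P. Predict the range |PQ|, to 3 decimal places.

80.698

eq1: (x + 32.038)² + (y + 30.611)² = 17.9337981857²
eq2: (x − 21.359)² + (y − 34.568)² = 81.7090615671²
eq3: (x − 48.063)² + (y + 22.995)² = 65.6420765536²
eq3−eq1, eq3−eq2 (x²,y² cancel):
  -160.202·x − 15.232·y = 3111.905868
  -53.408·x + 115.126·y = -3555.157017
det = -160.202·115.126 − -15.232·-53.408 = -19256.926108
x = (3111.905868·115.126 − -15.232·-3555.157017) / -19256.926108 = -15.792195
y = (-160.202·-3555.157017 − 3111.905868·-53.408) / -19256.926108 = -38.206717
|P − Q| = √((-15.792195 − 37.950)² + (-38.206717 − 21.993)²) = 80.698386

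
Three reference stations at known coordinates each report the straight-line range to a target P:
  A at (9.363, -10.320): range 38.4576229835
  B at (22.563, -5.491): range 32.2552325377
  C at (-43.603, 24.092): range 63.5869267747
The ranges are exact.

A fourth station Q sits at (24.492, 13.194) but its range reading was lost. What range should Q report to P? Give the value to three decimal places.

eq1: (x − 9.363)² + (y + 10.320)² = 38.4576229835²
eq2: (x − 22.563)² + (y + 5.491)² = 32.2552325377²
eq3: (x + 43.603)² + (y − 24.092)² = 63.5869267747²
eq2−eq1, eq2−eq3 (x²,y² cancel):
  -26.400·x − 9.658·y = -783.660620
  -132.332·x + 59.166·y = -1060.491208
det = -26.400·59.166 − -9.658·-132.332 = -2840.044856
x = (-783.660620·59.166 − -9.658·-1060.491208) / -2840.044856 = 19.932181
y = (-26.400·-1060.491208 − -783.660620·-132.332) / -2840.044856 = 26.656765
|P − Q| = √((19.932181 − 24.492)² + (26.656765 − 13.194)²) = 14.214007

14.214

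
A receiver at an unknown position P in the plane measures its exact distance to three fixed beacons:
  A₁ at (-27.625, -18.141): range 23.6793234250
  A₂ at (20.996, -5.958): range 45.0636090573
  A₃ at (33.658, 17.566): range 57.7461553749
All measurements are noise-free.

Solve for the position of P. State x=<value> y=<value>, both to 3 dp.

x=-22.709 y=5.022

eq1: (x + 27.625)² + (y + 18.141)² = 23.6793234250²
eq2: (x − 20.996)² + (y + 5.958)² = 45.0636090573²
eq3: (x − 33.658)² + (y − 17.566)² = 57.7461553749²
eq1−eq2, eq1−eq3 (x²,y² cancel):
  97.242·x + 24.366·y = -2085.925229
  122.566·x + 71.414·y = -2424.719289
det = 97.242·71.414 − 24.366·122.566 = 3957.997032
x = (-2085.925229·71.414 − 24.366·-2424.719289) / 3957.997032 = -22.709354
y = (97.242·-2424.719289 − -2085.925229·122.566) / 3957.997032 = 5.022479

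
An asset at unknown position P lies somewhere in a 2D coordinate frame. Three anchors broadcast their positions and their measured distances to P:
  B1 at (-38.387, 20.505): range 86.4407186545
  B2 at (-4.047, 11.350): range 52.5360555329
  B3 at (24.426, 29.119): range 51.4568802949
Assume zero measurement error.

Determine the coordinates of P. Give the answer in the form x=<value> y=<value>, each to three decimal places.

x=37.650 y=-20.610

eq1: (x + 38.387)² + (y − 20.505)² = 86.4407186545²
eq2: (x + 4.047)² + (y − 11.350)² = 52.5360555329²
eq3: (x − 24.426)² + (y − 29.119)² = 51.4568802949²
eq2−eq1, eq2−eq3 (x²,y² cancel):
  -68.680·x + 18.310·y = -2963.144626
  56.946·x + 35.538·y = 1411.571529
det = -68.680·35.538 − 18.310·56.946 = -3483.431100
x = (-2963.144626·35.538 − 18.310·1411.571529) / -3483.431100 = 37.649692
y = (-68.680·1411.571529 − -2963.144626·56.946) / -3483.431100 = -20.609709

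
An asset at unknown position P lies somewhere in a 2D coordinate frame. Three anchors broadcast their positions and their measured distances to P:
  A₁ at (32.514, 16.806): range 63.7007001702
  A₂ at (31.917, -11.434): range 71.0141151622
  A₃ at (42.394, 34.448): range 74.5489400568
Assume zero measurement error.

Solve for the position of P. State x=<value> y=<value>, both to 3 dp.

x=-31.016 y=21.467

eq1: (x − 32.514)² + (y − 16.806)² = 63.7007001702²
eq2: (x − 31.917)² + (y + 11.434)² = 71.0141151622²
eq3: (x − 42.394)² + (y − 34.448)² = 74.5489400568²
eq1−eq2, eq1−eq3 (x²,y² cancel):
  -1.194·x − 56.480·y = -1175.395937
  19.760·x + 35.284·y = 144.548847
det = -1.194·35.284 − -56.480·19.760 = 1073.915704
x = (-1175.395937·35.284 − -56.480·144.548847) / 1073.915704 = -31.015983
y = (-1.194·144.548847 − -1175.395937·19.760) / 1073.915704 = 21.466519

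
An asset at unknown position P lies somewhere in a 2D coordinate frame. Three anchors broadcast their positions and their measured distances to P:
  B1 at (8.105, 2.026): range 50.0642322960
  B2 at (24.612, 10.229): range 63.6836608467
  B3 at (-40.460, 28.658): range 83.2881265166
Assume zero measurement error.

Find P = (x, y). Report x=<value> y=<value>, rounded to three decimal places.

eq1: (x − 8.105)² + (y − 2.026)² = 50.0642322960²
eq2: (x − 24.612)² + (y − 10.229)² = 63.6836608467²
eq3: (x + 40.460)² + (y − 28.658)² = 83.2881265166²
eq1−eq2, eq1−eq3 (x²,y² cancel):
  33.014·x + 16.406·y = -908.594019
  -97.130·x + 53.264·y = -2041.987800
det = 33.014·53.264 − 16.406·-97.130 = 3351.972476
x = (-908.594019·53.264 − 16.406·-2041.987800) / 3351.972476 = -4.443503
y = (33.014·-2041.987800 − -908.594019·-97.130) / 3351.972476 = -46.440096

x=-4.444 y=-46.440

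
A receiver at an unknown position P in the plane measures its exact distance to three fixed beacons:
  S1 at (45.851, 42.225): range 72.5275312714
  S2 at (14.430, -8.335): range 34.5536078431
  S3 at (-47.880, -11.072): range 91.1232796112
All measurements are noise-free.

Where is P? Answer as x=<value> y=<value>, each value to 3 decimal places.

x=41.223 y=-30.155

eq1: (x − 45.851)² + (y − 42.225)² = 72.5275312714²
eq2: (x − 14.430)² + (y + 8.335)² = 34.5536078431²
eq3: (x + 47.880)² + (y + 11.072)² = 91.1232796112²
eq2−eq3, eq2−eq1 (x²,y² cancel):
  -124.620·x − 5.474·y = -4972.113813
  62.842·x + 101.120·y = -458.723276
det = -124.620·101.120 − -5.474·62.842 = -12257.577292
x = (-4972.113813·101.120 − -5.474·-458.723276) / -12257.577292 = 41.222763
y = (-124.620·-458.723276 − -4972.113813·62.842) / -12257.577292 = -30.154709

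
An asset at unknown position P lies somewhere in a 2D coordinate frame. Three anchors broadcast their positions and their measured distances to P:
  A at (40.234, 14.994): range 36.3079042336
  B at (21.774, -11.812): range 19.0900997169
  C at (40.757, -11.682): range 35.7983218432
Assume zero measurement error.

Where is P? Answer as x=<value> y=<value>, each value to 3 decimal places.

eq1: (x − 40.234)² + (y − 14.994)² = 36.3079042336²
eq2: (x − 21.774)² + (y + 11.812)² = 19.0900997169²
eq3: (x − 40.757)² + (y + 11.682)² = 35.7983218432²
eq1−eq3, eq1−eq2 (x²,y² cancel):
  1.046·x − 53.352·y = -9.248556
  -36.920·x − 53.612·y = -276.132369
det = 1.046·-53.612 − -53.352·-36.920 = -2025.833992
x = (-9.248556·-53.612 − -53.352·-276.132369) / -2025.833992 = 7.027417
y = (1.046·-276.132369 − -9.248556·-36.920) / -2025.833992 = 0.311127

x=7.027 y=0.311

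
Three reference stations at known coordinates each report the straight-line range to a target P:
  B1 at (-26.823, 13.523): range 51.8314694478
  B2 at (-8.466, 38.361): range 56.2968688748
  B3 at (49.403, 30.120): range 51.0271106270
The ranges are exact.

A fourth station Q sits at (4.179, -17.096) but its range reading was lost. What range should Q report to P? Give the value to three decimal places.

eq1: (x + 26.823)² + (y − 13.523)² = 51.8314694478²
eq2: (x + 8.466)² + (y − 38.361)² = 56.2968688748²
eq3: (x − 49.403)² + (y − 30.120)² = 51.0271106270²
eq3−eq1, eq3−eq2 (x²,y² cancel):
  -152.452·x − 33.194·y = -2528.261157
  -115.738·x + 16.482·y = -2370.202758
det = -152.452·16.482 − -33.194·-115.738 = -6354.521036
x = (-2528.261157·16.482 − -33.194·-2370.202758) / -6354.521036 = 18.938848
y = (-152.452·-2370.202758 − -2528.261157·-115.738) / -6354.521036 = -10.815333
|P − Q| = √((18.938848 − 4.179)² + (-10.815333 − -17.096)²) = 16.040571

16.041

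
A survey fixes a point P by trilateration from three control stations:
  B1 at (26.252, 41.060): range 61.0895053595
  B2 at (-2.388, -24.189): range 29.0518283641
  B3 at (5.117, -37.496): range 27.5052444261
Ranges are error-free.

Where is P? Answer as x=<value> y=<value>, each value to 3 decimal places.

x=26.365 y=-20.029

eq1: (x − 26.252)² + (y − 41.060)² = 61.0895053595²
eq2: (x + 2.388)² + (y + 24.189)² = 29.0518283641²
eq3: (x − 5.117)² + (y + 37.496)² = 27.5052444261²
eq2−eq3, eq2−eq1 (x²,y² cancel):
  15.010·x − 26.614·y = 928.793700
  57.280·x + 130.498·y = -1103.638095
det = 15.010·130.498 − -26.614·57.280 = 3483.224900
x = (928.793700·130.498 − -26.614·-1103.638095) / 3483.224900 = 26.364504
y = (15.010·-1103.638095 − 928.793700·57.280) / 3483.224900 = -20.029402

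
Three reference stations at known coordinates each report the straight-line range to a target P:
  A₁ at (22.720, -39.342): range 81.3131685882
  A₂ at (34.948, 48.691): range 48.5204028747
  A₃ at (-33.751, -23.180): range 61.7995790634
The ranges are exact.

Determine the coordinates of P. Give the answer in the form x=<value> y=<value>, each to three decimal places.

eq1: (x − 22.720)² + (y + 39.342)² = 81.3131685882²
eq2: (x − 34.948)² + (y − 48.691)² = 48.5204028747²
eq3: (x + 33.751)² + (y + 23.180)² = 61.7995790634²
eq2−eq1, eq2−eq3 (x²,y² cancel):
  -24.456·x − 176.066·y = -5785.786712
  -137.398·x − 143.742·y = -3380.692261
det = -24.456·-143.742 − -176.066·-137.398 = -20675.761916
x = (-5785.786712·-143.742 − -176.066·-3380.692261) / -20675.761916 = -11.435399
y = (-24.456·-3380.692261 − -5785.786712·-137.398) / -20675.761916 = 34.449870

x=-11.435 y=34.450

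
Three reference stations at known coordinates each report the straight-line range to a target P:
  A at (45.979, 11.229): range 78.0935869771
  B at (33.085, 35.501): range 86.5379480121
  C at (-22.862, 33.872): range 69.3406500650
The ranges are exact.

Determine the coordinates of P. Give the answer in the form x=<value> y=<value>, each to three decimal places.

x=-16.811 y=-35.204

eq1: (x − 45.979)² + (y − 11.229)² = 78.0935869771²
eq2: (x − 33.085)² + (y − 35.501)² = 86.5379480121²
eq3: (x + 22.862)² + (y − 33.872)² = 69.3406500650²
eq3−eq1, eq3−eq2 (x²,y² cancel):
  137.682·x − 45.286·y = -720.307122
  111.894·x + 3.258·y = -1995.735897
det = 137.682·3.258 − -45.286·111.894 = 5515.799640
x = (-720.307122·3.258 − -45.286·-1995.735897) / 5515.799640 = -16.810918
y = (137.682·-1995.735897 − -720.307122·111.894) / 5515.799640 = -35.204119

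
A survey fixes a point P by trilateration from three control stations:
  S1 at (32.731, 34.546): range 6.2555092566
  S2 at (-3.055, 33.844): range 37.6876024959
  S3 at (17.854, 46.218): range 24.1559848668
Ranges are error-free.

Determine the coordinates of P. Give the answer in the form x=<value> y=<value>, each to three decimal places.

eq1: (x − 32.731)² + (y − 34.546)² = 6.2555092566²
eq2: (x + 3.055)² + (y − 33.844)² = 37.6876024959²
eq3: (x − 17.854)² + (y − 46.218)² = 24.1559848668²
eq3−eq1, eq3−eq2 (x²,y² cancel):
  29.754·x − 23.344·y = 354.255846
  -41.818·x − 24.748·y = -2136.963256
det = 29.754·-24.748 − -23.344·-41.818 = -1712.551384
x = (354.255846·-24.748 − -23.344·-2136.963256) / -1712.551384 = 34.248545
y = (29.754·-2136.963256 − 354.255846·-41.818) / -1712.551384 = 28.477355

x=34.249 y=28.477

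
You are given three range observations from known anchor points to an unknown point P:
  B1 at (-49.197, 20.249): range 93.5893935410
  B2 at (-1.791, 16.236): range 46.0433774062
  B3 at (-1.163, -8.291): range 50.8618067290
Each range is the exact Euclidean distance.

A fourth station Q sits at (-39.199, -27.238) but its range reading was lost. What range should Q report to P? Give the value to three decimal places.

eq1: (x + 49.197)² + (y − 20.249)² = 93.5893935410²
eq2: (x + 1.791)² + (y − 16.236)² = 46.0433774062²
eq3: (x + 1.163)² + (y + 8.291)² = 50.8618067290²
eq3−eq1, eq3−eq2 (x²,y² cancel):
  -96.068·x + 57.080·y = -3411.777640
  -1.256·x + 49.054·y = 663.652908
det = -96.068·49.054 − 57.080·-1.256 = -4640.827192
x = (-3411.777640·49.054 − 57.080·663.652908) / -4640.827192 = 44.225445
y = (-96.068·663.652908 − -3411.777640·-1.256) / -4640.827192 = 14.661395
|P − Q| = √((44.225445 − -39.199)² + (14.661395 − -27.238)²) = 93.355221

93.355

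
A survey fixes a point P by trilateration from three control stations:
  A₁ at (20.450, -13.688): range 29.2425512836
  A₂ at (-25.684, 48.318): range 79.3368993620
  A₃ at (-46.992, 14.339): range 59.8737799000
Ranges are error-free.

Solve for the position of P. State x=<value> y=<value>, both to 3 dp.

eq1: (x − 20.450)² + (y + 13.688)² = 29.2425512836²
eq2: (x + 25.684)² + (y − 48.318)² = 79.3368993620²
eq3: (x + 46.992)² + (y − 14.339)² = 59.8737799000²
eq2−eq1, eq2−eq3 (x²,y² cancel):
  92.268·x − 124.012·y = 3050.483659
  -42.616·x − 67.958·y = 2129.032086
det = 92.268·-67.958 − -124.012·-42.616 = -11555.244136
x = (3050.483659·-67.958 − -124.012·2129.032086) / -11555.244136 = -4.908659
y = (92.268·2129.032086 − 3050.483659·-42.616) / -11555.244136 = -28.250458

x=-4.909 y=-28.250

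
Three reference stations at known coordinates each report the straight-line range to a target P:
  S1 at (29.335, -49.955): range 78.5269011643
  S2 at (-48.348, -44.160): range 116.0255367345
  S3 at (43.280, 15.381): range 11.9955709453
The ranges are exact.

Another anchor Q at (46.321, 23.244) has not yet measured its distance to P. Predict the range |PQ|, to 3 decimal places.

eq1: (x − 29.335)² + (y + 49.955)² = 78.5269011643²
eq2: (x + 48.348)² + (y + 44.160)² = 116.0255367345²
eq3: (x − 43.280)² + (y − 15.381)² = 11.9955709453²
eq2−eq1, eq2−eq3 (x²,y² cancel):
  155.366·x − 11.590·y = 6363.860514
  183.256·x + 119.082·y = 11140.130309
det = 155.366·119.082 − -11.590·183.256 = 20625.231052
x = (6363.860514·119.082 − -11.590·11140.130309) / 20625.231052 = 43.002444
y = (155.366·11140.130309 − 6363.860514·183.256) / 20625.231052 = 27.373359
|P − Q| = √((43.002444 − 46.321)² + (27.373359 − 23.244)²) = 5.297586

5.298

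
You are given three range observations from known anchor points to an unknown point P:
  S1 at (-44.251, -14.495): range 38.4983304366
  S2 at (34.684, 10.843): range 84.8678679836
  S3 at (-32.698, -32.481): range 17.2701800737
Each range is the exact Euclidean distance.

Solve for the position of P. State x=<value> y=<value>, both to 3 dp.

eq1: (x + 44.251)² + (y + 14.495)² = 38.4983304366²
eq2: (x − 34.684)² + (y − 10.843)² = 84.8678679836²
eq3: (x + 32.698)² + (y + 32.481)² = 17.2701800737²
eq3−eq2, eq3−eq1 (x²,y² cancel):
  134.764·x + 86.648·y = -7707.919956
  -23.106·x + 35.972·y = -1139.780866
det = 134.764·35.972 − 86.648·-23.106 = 6849.819296
x = (-7707.919956·35.972 − 86.648·-1139.780866) / 6849.819296 = -26.060478
y = (134.764·-1139.780866 − -7707.919956·-23.106) / 6849.819296 = -48.424727

x=-26.060 y=-48.425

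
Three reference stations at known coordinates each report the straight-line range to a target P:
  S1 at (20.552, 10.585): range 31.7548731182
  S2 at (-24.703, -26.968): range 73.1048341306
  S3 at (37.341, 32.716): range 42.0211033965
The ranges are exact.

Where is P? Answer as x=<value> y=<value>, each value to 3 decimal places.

x=46.005 y=-8.402

eq1: (x − 20.552)² + (y − 10.585)² = 31.7548731182²
eq2: (x + 24.703)² + (y + 26.968)² = 73.1048341306²
eq3: (x − 37.341)² + (y − 32.716)² = 42.0211033965²
eq3−eq2, eq3−eq1 (x²,y² cancel):
  -124.088·x − 119.368·y = -4705.719347
  -33.578·x − 44.262·y = -1172.858844
det = -124.088·-44.262 − -119.368·-33.578 = 1484.244352
x = (-4705.719347·-44.262 − -119.368·-1172.858844) / 1484.244352 = 46.005050
y = (-124.088·-1172.858844 − -4705.719347·-33.578) / 1484.244352 = -8.402212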